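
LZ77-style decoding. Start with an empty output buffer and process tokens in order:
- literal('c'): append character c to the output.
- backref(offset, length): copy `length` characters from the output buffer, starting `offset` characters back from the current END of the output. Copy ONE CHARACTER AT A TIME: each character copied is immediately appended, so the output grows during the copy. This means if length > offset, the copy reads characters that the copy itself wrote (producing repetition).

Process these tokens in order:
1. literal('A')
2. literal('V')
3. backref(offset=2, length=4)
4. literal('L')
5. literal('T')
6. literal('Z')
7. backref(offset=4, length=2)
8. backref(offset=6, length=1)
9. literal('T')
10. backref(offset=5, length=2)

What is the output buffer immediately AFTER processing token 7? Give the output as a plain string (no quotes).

Token 1: literal('A'). Output: "A"
Token 2: literal('V'). Output: "AV"
Token 3: backref(off=2, len=4) (overlapping!). Copied 'AVAV' from pos 0. Output: "AVAVAV"
Token 4: literal('L'). Output: "AVAVAVL"
Token 5: literal('T'). Output: "AVAVAVLT"
Token 6: literal('Z'). Output: "AVAVAVLTZ"
Token 7: backref(off=4, len=2). Copied 'VL' from pos 5. Output: "AVAVAVLTZVL"

Answer: AVAVAVLTZVL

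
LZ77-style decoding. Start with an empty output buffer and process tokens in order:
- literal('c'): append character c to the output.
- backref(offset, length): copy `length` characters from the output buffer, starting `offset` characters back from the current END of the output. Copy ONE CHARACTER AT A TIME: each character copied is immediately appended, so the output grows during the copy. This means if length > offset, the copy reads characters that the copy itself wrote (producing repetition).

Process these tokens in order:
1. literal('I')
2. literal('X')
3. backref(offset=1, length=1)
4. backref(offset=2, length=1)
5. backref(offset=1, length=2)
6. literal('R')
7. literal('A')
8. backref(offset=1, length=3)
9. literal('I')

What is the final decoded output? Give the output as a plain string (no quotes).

Token 1: literal('I'). Output: "I"
Token 2: literal('X'). Output: "IX"
Token 3: backref(off=1, len=1). Copied 'X' from pos 1. Output: "IXX"
Token 4: backref(off=2, len=1). Copied 'X' from pos 1. Output: "IXXX"
Token 5: backref(off=1, len=2) (overlapping!). Copied 'XX' from pos 3. Output: "IXXXXX"
Token 6: literal('R'). Output: "IXXXXXR"
Token 7: literal('A'). Output: "IXXXXXRA"
Token 8: backref(off=1, len=3) (overlapping!). Copied 'AAA' from pos 7. Output: "IXXXXXRAAAA"
Token 9: literal('I'). Output: "IXXXXXRAAAAI"

Answer: IXXXXXRAAAAI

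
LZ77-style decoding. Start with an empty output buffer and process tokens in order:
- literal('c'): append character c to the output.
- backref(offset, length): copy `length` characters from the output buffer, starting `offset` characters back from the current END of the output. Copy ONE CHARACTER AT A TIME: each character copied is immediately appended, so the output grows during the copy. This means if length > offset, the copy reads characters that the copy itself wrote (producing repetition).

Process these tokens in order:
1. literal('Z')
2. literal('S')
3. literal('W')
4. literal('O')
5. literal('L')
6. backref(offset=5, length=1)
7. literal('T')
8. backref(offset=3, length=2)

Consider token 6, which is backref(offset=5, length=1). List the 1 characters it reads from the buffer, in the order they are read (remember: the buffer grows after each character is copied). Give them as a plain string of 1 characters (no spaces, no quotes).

Token 1: literal('Z'). Output: "Z"
Token 2: literal('S'). Output: "ZS"
Token 3: literal('W'). Output: "ZSW"
Token 4: literal('O'). Output: "ZSWO"
Token 5: literal('L'). Output: "ZSWOL"
Token 6: backref(off=5, len=1). Buffer before: "ZSWOL" (len 5)
  byte 1: read out[0]='Z', append. Buffer now: "ZSWOLZ"

Answer: Z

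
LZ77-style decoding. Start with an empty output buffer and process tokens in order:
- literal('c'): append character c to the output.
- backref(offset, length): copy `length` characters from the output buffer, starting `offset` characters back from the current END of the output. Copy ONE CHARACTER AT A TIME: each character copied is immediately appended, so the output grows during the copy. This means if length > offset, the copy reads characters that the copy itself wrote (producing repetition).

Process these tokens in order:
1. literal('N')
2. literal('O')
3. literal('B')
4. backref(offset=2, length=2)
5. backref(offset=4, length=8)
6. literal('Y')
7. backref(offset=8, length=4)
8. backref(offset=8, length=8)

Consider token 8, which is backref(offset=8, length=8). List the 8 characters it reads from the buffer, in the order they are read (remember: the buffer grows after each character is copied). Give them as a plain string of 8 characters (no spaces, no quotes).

Answer: BOBYBOBO

Derivation:
Token 1: literal('N'). Output: "N"
Token 2: literal('O'). Output: "NO"
Token 3: literal('B'). Output: "NOB"
Token 4: backref(off=2, len=2). Copied 'OB' from pos 1. Output: "NOBOB"
Token 5: backref(off=4, len=8) (overlapping!). Copied 'OBOBOBOB' from pos 1. Output: "NOBOBOBOBOBOB"
Token 6: literal('Y'). Output: "NOBOBOBOBOBOBY"
Token 7: backref(off=8, len=4). Copied 'BOBO' from pos 6. Output: "NOBOBOBOBOBOBYBOBO"
Token 8: backref(off=8, len=8). Buffer before: "NOBOBOBOBOBOBYBOBO" (len 18)
  byte 1: read out[10]='B', append. Buffer now: "NOBOBOBOBOBOBYBOBOB"
  byte 2: read out[11]='O', append. Buffer now: "NOBOBOBOBOBOBYBOBOBO"
  byte 3: read out[12]='B', append. Buffer now: "NOBOBOBOBOBOBYBOBOBOB"
  byte 4: read out[13]='Y', append. Buffer now: "NOBOBOBOBOBOBYBOBOBOBY"
  byte 5: read out[14]='B', append. Buffer now: "NOBOBOBOBOBOBYBOBOBOBYB"
  byte 6: read out[15]='O', append. Buffer now: "NOBOBOBOBOBOBYBOBOBOBYBO"
  byte 7: read out[16]='B', append. Buffer now: "NOBOBOBOBOBOBYBOBOBOBYBOB"
  byte 8: read out[17]='O', append. Buffer now: "NOBOBOBOBOBOBYBOBOBOBYBOBO"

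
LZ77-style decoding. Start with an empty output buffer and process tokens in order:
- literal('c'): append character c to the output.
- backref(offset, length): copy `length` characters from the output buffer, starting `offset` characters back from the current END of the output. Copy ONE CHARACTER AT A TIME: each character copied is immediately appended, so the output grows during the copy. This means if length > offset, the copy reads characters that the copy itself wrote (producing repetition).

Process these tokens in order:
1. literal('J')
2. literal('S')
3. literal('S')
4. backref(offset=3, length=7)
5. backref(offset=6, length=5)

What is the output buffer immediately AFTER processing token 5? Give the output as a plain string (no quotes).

Token 1: literal('J'). Output: "J"
Token 2: literal('S'). Output: "JS"
Token 3: literal('S'). Output: "JSS"
Token 4: backref(off=3, len=7) (overlapping!). Copied 'JSSJSSJ' from pos 0. Output: "JSSJSSJSSJ"
Token 5: backref(off=6, len=5). Copied 'SSJSS' from pos 4. Output: "JSSJSSJSSJSSJSS"

Answer: JSSJSSJSSJSSJSS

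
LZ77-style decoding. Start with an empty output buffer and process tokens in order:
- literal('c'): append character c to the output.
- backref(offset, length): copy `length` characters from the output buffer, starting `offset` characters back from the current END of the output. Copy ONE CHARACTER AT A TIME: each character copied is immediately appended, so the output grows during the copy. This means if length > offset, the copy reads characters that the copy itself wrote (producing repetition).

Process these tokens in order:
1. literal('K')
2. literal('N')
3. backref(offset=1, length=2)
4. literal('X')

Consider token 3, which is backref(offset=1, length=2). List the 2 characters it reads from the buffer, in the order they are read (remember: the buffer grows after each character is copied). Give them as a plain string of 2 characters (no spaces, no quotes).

Answer: NN

Derivation:
Token 1: literal('K'). Output: "K"
Token 2: literal('N'). Output: "KN"
Token 3: backref(off=1, len=2). Buffer before: "KN" (len 2)
  byte 1: read out[1]='N', append. Buffer now: "KNN"
  byte 2: read out[2]='N', append. Buffer now: "KNNN"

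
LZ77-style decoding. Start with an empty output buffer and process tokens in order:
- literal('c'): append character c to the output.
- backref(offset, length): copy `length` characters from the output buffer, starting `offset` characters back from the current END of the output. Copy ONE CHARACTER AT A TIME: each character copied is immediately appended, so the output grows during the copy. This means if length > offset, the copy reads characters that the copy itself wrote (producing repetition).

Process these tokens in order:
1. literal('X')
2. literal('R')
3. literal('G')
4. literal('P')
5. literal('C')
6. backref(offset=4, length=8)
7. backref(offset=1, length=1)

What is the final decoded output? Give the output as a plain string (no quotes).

Token 1: literal('X'). Output: "X"
Token 2: literal('R'). Output: "XR"
Token 3: literal('G'). Output: "XRG"
Token 4: literal('P'). Output: "XRGP"
Token 5: literal('C'). Output: "XRGPC"
Token 6: backref(off=4, len=8) (overlapping!). Copied 'RGPCRGPC' from pos 1. Output: "XRGPCRGPCRGPC"
Token 7: backref(off=1, len=1). Copied 'C' from pos 12. Output: "XRGPCRGPCRGPCC"

Answer: XRGPCRGPCRGPCC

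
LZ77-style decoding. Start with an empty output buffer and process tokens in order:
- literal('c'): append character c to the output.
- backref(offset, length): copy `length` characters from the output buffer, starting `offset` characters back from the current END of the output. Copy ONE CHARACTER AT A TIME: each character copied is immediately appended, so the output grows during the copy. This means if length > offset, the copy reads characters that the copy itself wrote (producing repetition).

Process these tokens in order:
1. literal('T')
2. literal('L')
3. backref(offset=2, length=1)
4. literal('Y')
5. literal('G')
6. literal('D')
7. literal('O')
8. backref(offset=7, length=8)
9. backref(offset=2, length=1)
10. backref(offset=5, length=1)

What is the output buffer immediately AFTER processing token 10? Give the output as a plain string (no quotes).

Token 1: literal('T'). Output: "T"
Token 2: literal('L'). Output: "TL"
Token 3: backref(off=2, len=1). Copied 'T' from pos 0. Output: "TLT"
Token 4: literal('Y'). Output: "TLTY"
Token 5: literal('G'). Output: "TLTYG"
Token 6: literal('D'). Output: "TLTYGD"
Token 7: literal('O'). Output: "TLTYGDO"
Token 8: backref(off=7, len=8) (overlapping!). Copied 'TLTYGDOT' from pos 0. Output: "TLTYGDOTLTYGDOT"
Token 9: backref(off=2, len=1). Copied 'O' from pos 13. Output: "TLTYGDOTLTYGDOTO"
Token 10: backref(off=5, len=1). Copied 'G' from pos 11. Output: "TLTYGDOTLTYGDOTOG"

Answer: TLTYGDOTLTYGDOTOG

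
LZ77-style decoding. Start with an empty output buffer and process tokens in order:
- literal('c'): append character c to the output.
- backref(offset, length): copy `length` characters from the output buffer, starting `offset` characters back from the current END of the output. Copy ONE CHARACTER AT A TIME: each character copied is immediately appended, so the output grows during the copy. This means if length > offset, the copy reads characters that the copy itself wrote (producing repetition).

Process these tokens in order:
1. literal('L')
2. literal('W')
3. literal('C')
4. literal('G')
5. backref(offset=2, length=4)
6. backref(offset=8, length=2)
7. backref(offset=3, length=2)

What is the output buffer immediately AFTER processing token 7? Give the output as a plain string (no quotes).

Token 1: literal('L'). Output: "L"
Token 2: literal('W'). Output: "LW"
Token 3: literal('C'). Output: "LWC"
Token 4: literal('G'). Output: "LWCG"
Token 5: backref(off=2, len=4) (overlapping!). Copied 'CGCG' from pos 2. Output: "LWCGCGCG"
Token 6: backref(off=8, len=2). Copied 'LW' from pos 0. Output: "LWCGCGCGLW"
Token 7: backref(off=3, len=2). Copied 'GL' from pos 7. Output: "LWCGCGCGLWGL"

Answer: LWCGCGCGLWGL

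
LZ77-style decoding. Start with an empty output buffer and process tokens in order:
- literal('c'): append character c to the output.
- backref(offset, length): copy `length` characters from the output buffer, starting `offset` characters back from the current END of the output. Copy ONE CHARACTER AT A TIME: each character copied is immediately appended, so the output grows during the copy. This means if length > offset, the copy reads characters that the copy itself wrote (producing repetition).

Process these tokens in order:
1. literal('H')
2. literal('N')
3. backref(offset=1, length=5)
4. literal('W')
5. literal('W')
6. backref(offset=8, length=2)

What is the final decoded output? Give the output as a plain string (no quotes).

Answer: HNNNNNNWWNN

Derivation:
Token 1: literal('H'). Output: "H"
Token 2: literal('N'). Output: "HN"
Token 3: backref(off=1, len=5) (overlapping!). Copied 'NNNNN' from pos 1. Output: "HNNNNNN"
Token 4: literal('W'). Output: "HNNNNNNW"
Token 5: literal('W'). Output: "HNNNNNNWW"
Token 6: backref(off=8, len=2). Copied 'NN' from pos 1. Output: "HNNNNNNWWNN"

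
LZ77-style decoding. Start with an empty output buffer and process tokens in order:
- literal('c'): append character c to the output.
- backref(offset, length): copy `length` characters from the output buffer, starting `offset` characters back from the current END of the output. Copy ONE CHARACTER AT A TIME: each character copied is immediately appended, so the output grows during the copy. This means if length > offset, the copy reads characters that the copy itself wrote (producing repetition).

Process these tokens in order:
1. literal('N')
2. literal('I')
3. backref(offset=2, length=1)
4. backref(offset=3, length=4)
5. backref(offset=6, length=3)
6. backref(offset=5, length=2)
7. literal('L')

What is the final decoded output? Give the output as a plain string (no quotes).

Token 1: literal('N'). Output: "N"
Token 2: literal('I'). Output: "NI"
Token 3: backref(off=2, len=1). Copied 'N' from pos 0. Output: "NIN"
Token 4: backref(off=3, len=4) (overlapping!). Copied 'NINN' from pos 0. Output: "NINNINN"
Token 5: backref(off=6, len=3). Copied 'INN' from pos 1. Output: "NINNINNINN"
Token 6: backref(off=5, len=2). Copied 'NN' from pos 5. Output: "NINNINNINNNN"
Token 7: literal('L'). Output: "NINNINNINNNNL"

Answer: NINNINNINNNNL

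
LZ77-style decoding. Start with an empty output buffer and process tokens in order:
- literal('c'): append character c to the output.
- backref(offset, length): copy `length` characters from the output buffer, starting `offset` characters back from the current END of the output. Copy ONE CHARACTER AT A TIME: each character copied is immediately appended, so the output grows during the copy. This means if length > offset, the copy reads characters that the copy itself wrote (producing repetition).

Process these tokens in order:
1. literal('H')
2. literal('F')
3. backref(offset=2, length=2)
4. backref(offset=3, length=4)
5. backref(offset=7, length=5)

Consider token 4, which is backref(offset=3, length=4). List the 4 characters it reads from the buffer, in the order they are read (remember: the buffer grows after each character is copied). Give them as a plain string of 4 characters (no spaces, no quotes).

Token 1: literal('H'). Output: "H"
Token 2: literal('F'). Output: "HF"
Token 3: backref(off=2, len=2). Copied 'HF' from pos 0. Output: "HFHF"
Token 4: backref(off=3, len=4). Buffer before: "HFHF" (len 4)
  byte 1: read out[1]='F', append. Buffer now: "HFHFF"
  byte 2: read out[2]='H', append. Buffer now: "HFHFFH"
  byte 3: read out[3]='F', append. Buffer now: "HFHFFHF"
  byte 4: read out[4]='F', append. Buffer now: "HFHFFHFF"

Answer: FHFF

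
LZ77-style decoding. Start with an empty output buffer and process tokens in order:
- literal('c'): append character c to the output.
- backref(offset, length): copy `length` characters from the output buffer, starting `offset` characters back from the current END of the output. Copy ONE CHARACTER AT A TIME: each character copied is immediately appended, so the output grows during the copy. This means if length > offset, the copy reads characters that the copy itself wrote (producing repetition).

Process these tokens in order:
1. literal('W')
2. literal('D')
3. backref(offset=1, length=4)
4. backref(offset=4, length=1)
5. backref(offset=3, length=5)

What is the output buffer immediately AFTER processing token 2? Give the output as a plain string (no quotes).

Answer: WD

Derivation:
Token 1: literal('W'). Output: "W"
Token 2: literal('D'). Output: "WD"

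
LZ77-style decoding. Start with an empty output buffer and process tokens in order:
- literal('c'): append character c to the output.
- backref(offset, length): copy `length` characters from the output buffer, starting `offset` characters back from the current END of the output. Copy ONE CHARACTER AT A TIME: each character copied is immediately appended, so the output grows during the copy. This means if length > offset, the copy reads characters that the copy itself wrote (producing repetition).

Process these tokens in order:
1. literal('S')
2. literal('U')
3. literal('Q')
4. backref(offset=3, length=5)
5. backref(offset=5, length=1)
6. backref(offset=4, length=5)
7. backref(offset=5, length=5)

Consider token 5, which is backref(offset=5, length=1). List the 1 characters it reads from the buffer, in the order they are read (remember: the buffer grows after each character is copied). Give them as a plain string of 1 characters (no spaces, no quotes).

Answer: S

Derivation:
Token 1: literal('S'). Output: "S"
Token 2: literal('U'). Output: "SU"
Token 3: literal('Q'). Output: "SUQ"
Token 4: backref(off=3, len=5) (overlapping!). Copied 'SUQSU' from pos 0. Output: "SUQSUQSU"
Token 5: backref(off=5, len=1). Buffer before: "SUQSUQSU" (len 8)
  byte 1: read out[3]='S', append. Buffer now: "SUQSUQSUS"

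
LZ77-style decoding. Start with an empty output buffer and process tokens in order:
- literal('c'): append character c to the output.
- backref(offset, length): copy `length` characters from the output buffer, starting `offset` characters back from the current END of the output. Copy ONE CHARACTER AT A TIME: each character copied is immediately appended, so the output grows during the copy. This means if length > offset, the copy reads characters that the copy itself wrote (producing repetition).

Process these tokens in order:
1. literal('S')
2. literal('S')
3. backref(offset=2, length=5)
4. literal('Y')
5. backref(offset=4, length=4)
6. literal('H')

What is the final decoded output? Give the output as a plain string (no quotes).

Answer: SSSSSSSYSSSYH

Derivation:
Token 1: literal('S'). Output: "S"
Token 2: literal('S'). Output: "SS"
Token 3: backref(off=2, len=5) (overlapping!). Copied 'SSSSS' from pos 0. Output: "SSSSSSS"
Token 4: literal('Y'). Output: "SSSSSSSY"
Token 5: backref(off=4, len=4). Copied 'SSSY' from pos 4. Output: "SSSSSSSYSSSY"
Token 6: literal('H'). Output: "SSSSSSSYSSSYH"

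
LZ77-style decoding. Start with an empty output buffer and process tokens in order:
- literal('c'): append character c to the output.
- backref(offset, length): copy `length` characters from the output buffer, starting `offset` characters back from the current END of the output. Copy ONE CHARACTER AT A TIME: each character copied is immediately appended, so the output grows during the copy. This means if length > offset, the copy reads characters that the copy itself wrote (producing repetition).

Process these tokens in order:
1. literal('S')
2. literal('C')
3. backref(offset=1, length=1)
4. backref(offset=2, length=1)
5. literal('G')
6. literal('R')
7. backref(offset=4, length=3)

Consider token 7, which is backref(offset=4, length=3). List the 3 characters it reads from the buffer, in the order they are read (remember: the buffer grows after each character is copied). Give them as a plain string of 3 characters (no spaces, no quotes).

Token 1: literal('S'). Output: "S"
Token 2: literal('C'). Output: "SC"
Token 3: backref(off=1, len=1). Copied 'C' from pos 1. Output: "SCC"
Token 4: backref(off=2, len=1). Copied 'C' from pos 1. Output: "SCCC"
Token 5: literal('G'). Output: "SCCCG"
Token 6: literal('R'). Output: "SCCCGR"
Token 7: backref(off=4, len=3). Buffer before: "SCCCGR" (len 6)
  byte 1: read out[2]='C', append. Buffer now: "SCCCGRC"
  byte 2: read out[3]='C', append. Buffer now: "SCCCGRCC"
  byte 3: read out[4]='G', append. Buffer now: "SCCCGRCCG"

Answer: CCG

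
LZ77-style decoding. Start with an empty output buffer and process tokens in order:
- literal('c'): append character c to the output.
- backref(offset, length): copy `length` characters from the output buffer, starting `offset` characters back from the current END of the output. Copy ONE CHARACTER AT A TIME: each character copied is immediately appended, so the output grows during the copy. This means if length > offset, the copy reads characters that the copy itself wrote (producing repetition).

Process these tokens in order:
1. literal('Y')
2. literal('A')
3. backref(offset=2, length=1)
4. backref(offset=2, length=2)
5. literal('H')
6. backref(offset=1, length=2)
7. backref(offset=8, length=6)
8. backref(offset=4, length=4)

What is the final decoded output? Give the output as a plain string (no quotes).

Token 1: literal('Y'). Output: "Y"
Token 2: literal('A'). Output: "YA"
Token 3: backref(off=2, len=1). Copied 'Y' from pos 0. Output: "YAY"
Token 4: backref(off=2, len=2). Copied 'AY' from pos 1. Output: "YAYAY"
Token 5: literal('H'). Output: "YAYAYH"
Token 6: backref(off=1, len=2) (overlapping!). Copied 'HH' from pos 5. Output: "YAYAYHHH"
Token 7: backref(off=8, len=6). Copied 'YAYAYH' from pos 0. Output: "YAYAYHHHYAYAYH"
Token 8: backref(off=4, len=4). Copied 'YAYH' from pos 10. Output: "YAYAYHHHYAYAYHYAYH"

Answer: YAYAYHHHYAYAYHYAYH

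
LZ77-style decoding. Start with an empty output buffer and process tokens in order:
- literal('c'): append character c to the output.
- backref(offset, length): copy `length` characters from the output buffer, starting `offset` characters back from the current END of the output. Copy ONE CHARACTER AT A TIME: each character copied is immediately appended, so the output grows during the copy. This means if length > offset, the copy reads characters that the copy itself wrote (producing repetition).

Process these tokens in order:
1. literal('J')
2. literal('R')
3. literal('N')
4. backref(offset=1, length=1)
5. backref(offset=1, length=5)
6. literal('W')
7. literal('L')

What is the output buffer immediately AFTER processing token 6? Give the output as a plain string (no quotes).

Token 1: literal('J'). Output: "J"
Token 2: literal('R'). Output: "JR"
Token 3: literal('N'). Output: "JRN"
Token 4: backref(off=1, len=1). Copied 'N' from pos 2. Output: "JRNN"
Token 5: backref(off=1, len=5) (overlapping!). Copied 'NNNNN' from pos 3. Output: "JRNNNNNNN"
Token 6: literal('W'). Output: "JRNNNNNNNW"

Answer: JRNNNNNNNW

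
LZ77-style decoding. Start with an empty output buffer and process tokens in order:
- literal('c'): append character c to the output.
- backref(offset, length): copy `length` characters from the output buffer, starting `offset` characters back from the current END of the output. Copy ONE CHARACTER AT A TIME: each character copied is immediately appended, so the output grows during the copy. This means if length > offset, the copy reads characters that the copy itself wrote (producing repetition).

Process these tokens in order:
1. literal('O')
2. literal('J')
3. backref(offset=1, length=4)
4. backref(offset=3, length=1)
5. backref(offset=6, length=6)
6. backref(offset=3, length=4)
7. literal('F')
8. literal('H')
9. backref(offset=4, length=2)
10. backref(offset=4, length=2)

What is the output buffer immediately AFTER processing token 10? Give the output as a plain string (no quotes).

Token 1: literal('O'). Output: "O"
Token 2: literal('J'). Output: "OJ"
Token 3: backref(off=1, len=4) (overlapping!). Copied 'JJJJ' from pos 1. Output: "OJJJJJ"
Token 4: backref(off=3, len=1). Copied 'J' from pos 3. Output: "OJJJJJJ"
Token 5: backref(off=6, len=6). Copied 'JJJJJJ' from pos 1. Output: "OJJJJJJJJJJJJ"
Token 6: backref(off=3, len=4) (overlapping!). Copied 'JJJJ' from pos 10. Output: "OJJJJJJJJJJJJJJJJ"
Token 7: literal('F'). Output: "OJJJJJJJJJJJJJJJJF"
Token 8: literal('H'). Output: "OJJJJJJJJJJJJJJJJFH"
Token 9: backref(off=4, len=2). Copied 'JJ' from pos 15. Output: "OJJJJJJJJJJJJJJJJFHJJ"
Token 10: backref(off=4, len=2). Copied 'FH' from pos 17. Output: "OJJJJJJJJJJJJJJJJFHJJFH"

Answer: OJJJJJJJJJJJJJJJJFHJJFH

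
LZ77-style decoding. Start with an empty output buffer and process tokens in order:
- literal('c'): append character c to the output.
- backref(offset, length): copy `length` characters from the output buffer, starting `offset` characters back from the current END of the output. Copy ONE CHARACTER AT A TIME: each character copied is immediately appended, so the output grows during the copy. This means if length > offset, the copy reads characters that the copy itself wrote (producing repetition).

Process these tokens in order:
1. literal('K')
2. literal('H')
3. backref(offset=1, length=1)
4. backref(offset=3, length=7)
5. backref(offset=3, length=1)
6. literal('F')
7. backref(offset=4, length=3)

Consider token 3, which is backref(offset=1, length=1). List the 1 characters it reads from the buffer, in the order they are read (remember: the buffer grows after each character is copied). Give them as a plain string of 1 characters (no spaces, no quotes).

Token 1: literal('K'). Output: "K"
Token 2: literal('H'). Output: "KH"
Token 3: backref(off=1, len=1). Buffer before: "KH" (len 2)
  byte 1: read out[1]='H', append. Buffer now: "KHH"

Answer: H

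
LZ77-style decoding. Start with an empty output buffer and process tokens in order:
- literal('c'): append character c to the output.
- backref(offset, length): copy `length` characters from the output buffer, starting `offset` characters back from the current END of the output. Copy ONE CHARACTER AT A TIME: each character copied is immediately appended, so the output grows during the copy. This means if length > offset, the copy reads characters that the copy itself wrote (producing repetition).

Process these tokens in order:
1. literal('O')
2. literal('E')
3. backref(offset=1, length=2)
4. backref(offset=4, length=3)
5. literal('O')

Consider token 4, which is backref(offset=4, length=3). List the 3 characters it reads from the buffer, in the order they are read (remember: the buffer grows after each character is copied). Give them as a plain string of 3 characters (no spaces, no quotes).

Token 1: literal('O'). Output: "O"
Token 2: literal('E'). Output: "OE"
Token 3: backref(off=1, len=2) (overlapping!). Copied 'EE' from pos 1. Output: "OEEE"
Token 4: backref(off=4, len=3). Buffer before: "OEEE" (len 4)
  byte 1: read out[0]='O', append. Buffer now: "OEEEO"
  byte 2: read out[1]='E', append. Buffer now: "OEEEOE"
  byte 3: read out[2]='E', append. Buffer now: "OEEEOEE"

Answer: OEE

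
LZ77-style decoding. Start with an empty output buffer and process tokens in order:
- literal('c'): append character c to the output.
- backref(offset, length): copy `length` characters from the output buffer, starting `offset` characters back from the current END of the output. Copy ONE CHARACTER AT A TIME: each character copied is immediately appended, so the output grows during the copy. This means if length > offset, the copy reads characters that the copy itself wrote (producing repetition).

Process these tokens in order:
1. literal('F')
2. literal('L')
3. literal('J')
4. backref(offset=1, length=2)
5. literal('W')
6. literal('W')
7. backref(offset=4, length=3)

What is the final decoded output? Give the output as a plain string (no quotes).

Token 1: literal('F'). Output: "F"
Token 2: literal('L'). Output: "FL"
Token 3: literal('J'). Output: "FLJ"
Token 4: backref(off=1, len=2) (overlapping!). Copied 'JJ' from pos 2. Output: "FLJJJ"
Token 5: literal('W'). Output: "FLJJJW"
Token 6: literal('W'). Output: "FLJJJWW"
Token 7: backref(off=4, len=3). Copied 'JJW' from pos 3. Output: "FLJJJWWJJW"

Answer: FLJJJWWJJW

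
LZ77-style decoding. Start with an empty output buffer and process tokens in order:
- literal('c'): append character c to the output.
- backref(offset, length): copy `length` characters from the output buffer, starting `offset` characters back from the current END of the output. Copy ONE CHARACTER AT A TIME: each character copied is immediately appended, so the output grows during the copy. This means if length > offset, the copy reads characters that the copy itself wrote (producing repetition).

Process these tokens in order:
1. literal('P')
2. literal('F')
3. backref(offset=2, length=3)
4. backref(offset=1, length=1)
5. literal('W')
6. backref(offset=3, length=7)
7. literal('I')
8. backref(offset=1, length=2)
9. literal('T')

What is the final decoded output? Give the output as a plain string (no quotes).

Answer: PFPFPPWPPWPPWPIIIT

Derivation:
Token 1: literal('P'). Output: "P"
Token 2: literal('F'). Output: "PF"
Token 3: backref(off=2, len=3) (overlapping!). Copied 'PFP' from pos 0. Output: "PFPFP"
Token 4: backref(off=1, len=1). Copied 'P' from pos 4. Output: "PFPFPP"
Token 5: literal('W'). Output: "PFPFPPW"
Token 6: backref(off=3, len=7) (overlapping!). Copied 'PPWPPWP' from pos 4. Output: "PFPFPPWPPWPPWP"
Token 7: literal('I'). Output: "PFPFPPWPPWPPWPI"
Token 8: backref(off=1, len=2) (overlapping!). Copied 'II' from pos 14. Output: "PFPFPPWPPWPPWPIII"
Token 9: literal('T'). Output: "PFPFPPWPPWPPWPIIIT"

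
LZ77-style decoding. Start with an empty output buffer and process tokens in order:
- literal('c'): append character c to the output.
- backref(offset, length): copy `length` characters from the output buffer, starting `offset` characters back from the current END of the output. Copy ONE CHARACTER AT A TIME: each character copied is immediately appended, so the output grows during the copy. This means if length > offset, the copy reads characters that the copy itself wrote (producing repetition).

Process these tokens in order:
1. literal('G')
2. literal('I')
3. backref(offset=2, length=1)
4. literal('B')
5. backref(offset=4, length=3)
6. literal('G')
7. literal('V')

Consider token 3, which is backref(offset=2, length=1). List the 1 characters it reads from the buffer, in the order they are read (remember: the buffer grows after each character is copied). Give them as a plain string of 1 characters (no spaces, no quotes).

Token 1: literal('G'). Output: "G"
Token 2: literal('I'). Output: "GI"
Token 3: backref(off=2, len=1). Buffer before: "GI" (len 2)
  byte 1: read out[0]='G', append. Buffer now: "GIG"

Answer: G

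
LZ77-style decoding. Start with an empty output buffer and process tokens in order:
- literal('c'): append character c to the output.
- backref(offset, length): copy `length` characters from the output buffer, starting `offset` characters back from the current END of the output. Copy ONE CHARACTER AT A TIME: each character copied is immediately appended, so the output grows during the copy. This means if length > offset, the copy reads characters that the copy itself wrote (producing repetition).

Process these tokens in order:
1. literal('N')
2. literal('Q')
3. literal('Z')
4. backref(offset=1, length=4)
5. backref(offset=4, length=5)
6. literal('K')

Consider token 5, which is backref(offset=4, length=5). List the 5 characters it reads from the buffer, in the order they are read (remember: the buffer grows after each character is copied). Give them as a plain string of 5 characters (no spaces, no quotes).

Answer: ZZZZZ

Derivation:
Token 1: literal('N'). Output: "N"
Token 2: literal('Q'). Output: "NQ"
Token 3: literal('Z'). Output: "NQZ"
Token 4: backref(off=1, len=4) (overlapping!). Copied 'ZZZZ' from pos 2. Output: "NQZZZZZ"
Token 5: backref(off=4, len=5). Buffer before: "NQZZZZZ" (len 7)
  byte 1: read out[3]='Z', append. Buffer now: "NQZZZZZZ"
  byte 2: read out[4]='Z', append. Buffer now: "NQZZZZZZZ"
  byte 3: read out[5]='Z', append. Buffer now: "NQZZZZZZZZ"
  byte 4: read out[6]='Z', append. Buffer now: "NQZZZZZZZZZ"
  byte 5: read out[7]='Z', append. Buffer now: "NQZZZZZZZZZZ"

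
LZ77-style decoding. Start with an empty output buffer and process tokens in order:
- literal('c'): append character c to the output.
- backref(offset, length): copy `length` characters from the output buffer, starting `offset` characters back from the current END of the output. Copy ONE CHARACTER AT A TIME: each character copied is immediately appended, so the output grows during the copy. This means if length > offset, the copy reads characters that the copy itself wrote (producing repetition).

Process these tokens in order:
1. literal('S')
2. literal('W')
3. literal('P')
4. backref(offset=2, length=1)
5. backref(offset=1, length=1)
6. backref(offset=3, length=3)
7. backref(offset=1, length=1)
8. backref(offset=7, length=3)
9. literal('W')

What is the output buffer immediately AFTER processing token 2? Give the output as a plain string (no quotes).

Answer: SW

Derivation:
Token 1: literal('S'). Output: "S"
Token 2: literal('W'). Output: "SW"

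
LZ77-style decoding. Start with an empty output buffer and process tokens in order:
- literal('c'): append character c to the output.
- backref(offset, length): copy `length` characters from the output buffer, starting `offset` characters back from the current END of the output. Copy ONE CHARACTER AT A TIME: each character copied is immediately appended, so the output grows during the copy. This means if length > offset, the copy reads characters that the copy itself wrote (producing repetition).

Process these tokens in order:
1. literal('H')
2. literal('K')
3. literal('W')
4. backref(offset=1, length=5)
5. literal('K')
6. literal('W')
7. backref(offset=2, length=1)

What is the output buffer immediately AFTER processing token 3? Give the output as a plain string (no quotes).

Answer: HKW

Derivation:
Token 1: literal('H'). Output: "H"
Token 2: literal('K'). Output: "HK"
Token 3: literal('W'). Output: "HKW"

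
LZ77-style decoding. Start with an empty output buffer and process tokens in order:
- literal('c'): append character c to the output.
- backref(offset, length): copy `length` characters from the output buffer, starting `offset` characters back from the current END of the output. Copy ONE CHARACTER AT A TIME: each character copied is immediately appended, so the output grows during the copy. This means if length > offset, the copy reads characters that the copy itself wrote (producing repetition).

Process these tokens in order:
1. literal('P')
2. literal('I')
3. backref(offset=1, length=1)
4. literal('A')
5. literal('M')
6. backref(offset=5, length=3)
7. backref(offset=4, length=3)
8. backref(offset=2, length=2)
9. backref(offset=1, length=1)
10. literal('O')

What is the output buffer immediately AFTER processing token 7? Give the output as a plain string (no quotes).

Answer: PIIAMPIIMPI

Derivation:
Token 1: literal('P'). Output: "P"
Token 2: literal('I'). Output: "PI"
Token 3: backref(off=1, len=1). Copied 'I' from pos 1. Output: "PII"
Token 4: literal('A'). Output: "PIIA"
Token 5: literal('M'). Output: "PIIAM"
Token 6: backref(off=5, len=3). Copied 'PII' from pos 0. Output: "PIIAMPII"
Token 7: backref(off=4, len=3). Copied 'MPI' from pos 4. Output: "PIIAMPIIMPI"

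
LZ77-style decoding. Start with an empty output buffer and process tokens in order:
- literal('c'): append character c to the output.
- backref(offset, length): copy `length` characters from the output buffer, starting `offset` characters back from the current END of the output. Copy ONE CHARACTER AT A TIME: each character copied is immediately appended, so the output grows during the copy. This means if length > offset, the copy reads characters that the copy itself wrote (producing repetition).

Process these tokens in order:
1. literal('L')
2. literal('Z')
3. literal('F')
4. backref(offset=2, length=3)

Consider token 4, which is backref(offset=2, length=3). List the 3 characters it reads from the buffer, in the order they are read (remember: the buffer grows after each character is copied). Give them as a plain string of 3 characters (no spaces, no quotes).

Answer: ZFZ

Derivation:
Token 1: literal('L'). Output: "L"
Token 2: literal('Z'). Output: "LZ"
Token 3: literal('F'). Output: "LZF"
Token 4: backref(off=2, len=3). Buffer before: "LZF" (len 3)
  byte 1: read out[1]='Z', append. Buffer now: "LZFZ"
  byte 2: read out[2]='F', append. Buffer now: "LZFZF"
  byte 3: read out[3]='Z', append. Buffer now: "LZFZFZ"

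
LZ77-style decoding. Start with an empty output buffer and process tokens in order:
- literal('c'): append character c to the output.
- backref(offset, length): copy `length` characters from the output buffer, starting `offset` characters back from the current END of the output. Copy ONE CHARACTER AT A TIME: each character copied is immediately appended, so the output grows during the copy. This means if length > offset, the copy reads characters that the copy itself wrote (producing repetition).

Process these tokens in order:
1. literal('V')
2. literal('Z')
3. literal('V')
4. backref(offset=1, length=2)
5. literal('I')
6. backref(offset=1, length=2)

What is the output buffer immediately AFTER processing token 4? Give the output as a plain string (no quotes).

Answer: VZVVV

Derivation:
Token 1: literal('V'). Output: "V"
Token 2: literal('Z'). Output: "VZ"
Token 3: literal('V'). Output: "VZV"
Token 4: backref(off=1, len=2) (overlapping!). Copied 'VV' from pos 2. Output: "VZVVV"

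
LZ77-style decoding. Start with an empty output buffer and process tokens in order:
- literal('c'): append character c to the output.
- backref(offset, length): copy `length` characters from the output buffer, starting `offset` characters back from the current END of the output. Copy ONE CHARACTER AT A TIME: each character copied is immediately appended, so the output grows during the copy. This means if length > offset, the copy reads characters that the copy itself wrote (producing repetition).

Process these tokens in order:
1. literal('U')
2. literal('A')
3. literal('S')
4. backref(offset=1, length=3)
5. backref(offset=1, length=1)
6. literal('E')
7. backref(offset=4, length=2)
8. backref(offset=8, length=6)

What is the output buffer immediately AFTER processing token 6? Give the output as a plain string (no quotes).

Answer: UASSSSSE

Derivation:
Token 1: literal('U'). Output: "U"
Token 2: literal('A'). Output: "UA"
Token 3: literal('S'). Output: "UAS"
Token 4: backref(off=1, len=3) (overlapping!). Copied 'SSS' from pos 2. Output: "UASSSS"
Token 5: backref(off=1, len=1). Copied 'S' from pos 5. Output: "UASSSSS"
Token 6: literal('E'). Output: "UASSSSSE"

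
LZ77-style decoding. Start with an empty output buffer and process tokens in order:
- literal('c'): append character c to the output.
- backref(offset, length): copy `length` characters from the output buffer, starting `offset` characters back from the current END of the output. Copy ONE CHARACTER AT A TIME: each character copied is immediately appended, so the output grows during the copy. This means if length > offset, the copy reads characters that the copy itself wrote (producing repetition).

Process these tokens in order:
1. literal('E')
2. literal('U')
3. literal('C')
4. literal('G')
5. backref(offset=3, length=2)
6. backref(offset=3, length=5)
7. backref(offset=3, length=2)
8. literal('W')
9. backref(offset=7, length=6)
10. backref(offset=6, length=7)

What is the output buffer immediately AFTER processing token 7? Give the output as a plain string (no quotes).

Token 1: literal('E'). Output: "E"
Token 2: literal('U'). Output: "EU"
Token 3: literal('C'). Output: "EUC"
Token 4: literal('G'). Output: "EUCG"
Token 5: backref(off=3, len=2). Copied 'UC' from pos 1. Output: "EUCGUC"
Token 6: backref(off=3, len=5) (overlapping!). Copied 'GUCGU' from pos 3. Output: "EUCGUCGUCGU"
Token 7: backref(off=3, len=2). Copied 'CG' from pos 8. Output: "EUCGUCGUCGUCG"

Answer: EUCGUCGUCGUCG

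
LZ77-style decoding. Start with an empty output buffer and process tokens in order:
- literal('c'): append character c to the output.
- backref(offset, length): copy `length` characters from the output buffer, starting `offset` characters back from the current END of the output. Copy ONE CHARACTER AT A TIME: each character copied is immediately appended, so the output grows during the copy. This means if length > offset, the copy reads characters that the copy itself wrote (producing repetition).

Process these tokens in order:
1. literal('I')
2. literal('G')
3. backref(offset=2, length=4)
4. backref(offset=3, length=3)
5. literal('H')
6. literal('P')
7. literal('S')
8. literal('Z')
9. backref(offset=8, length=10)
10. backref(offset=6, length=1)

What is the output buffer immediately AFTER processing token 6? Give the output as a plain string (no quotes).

Token 1: literal('I'). Output: "I"
Token 2: literal('G'). Output: "IG"
Token 3: backref(off=2, len=4) (overlapping!). Copied 'IGIG' from pos 0. Output: "IGIGIG"
Token 4: backref(off=3, len=3). Copied 'GIG' from pos 3. Output: "IGIGIGGIG"
Token 5: literal('H'). Output: "IGIGIGGIGH"
Token 6: literal('P'). Output: "IGIGIGGIGHP"

Answer: IGIGIGGIGHP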